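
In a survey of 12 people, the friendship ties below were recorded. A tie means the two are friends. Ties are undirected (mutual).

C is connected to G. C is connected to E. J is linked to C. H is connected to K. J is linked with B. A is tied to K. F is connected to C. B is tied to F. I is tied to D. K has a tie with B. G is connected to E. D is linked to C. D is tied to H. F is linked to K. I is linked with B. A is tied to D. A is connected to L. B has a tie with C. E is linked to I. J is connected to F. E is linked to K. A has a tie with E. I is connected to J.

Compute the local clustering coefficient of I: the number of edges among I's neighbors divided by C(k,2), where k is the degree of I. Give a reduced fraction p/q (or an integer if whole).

1/6

I's neighbors: B, D, E, and J (k = 4).
Possible neighbor pairs: C(4,2) = 6. Edges among them: B–J → e = 1.
Clustering(I) = 1/6.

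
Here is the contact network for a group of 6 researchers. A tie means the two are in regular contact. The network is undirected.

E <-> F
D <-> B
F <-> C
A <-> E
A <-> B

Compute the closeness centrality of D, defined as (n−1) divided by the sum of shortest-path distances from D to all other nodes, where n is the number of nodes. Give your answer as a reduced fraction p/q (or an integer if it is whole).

Distances from D: A:2, B:1, C:5, E:3, F:4. Sum = 15.
n = 6, so closeness = 5/15 = 1/3.

1/3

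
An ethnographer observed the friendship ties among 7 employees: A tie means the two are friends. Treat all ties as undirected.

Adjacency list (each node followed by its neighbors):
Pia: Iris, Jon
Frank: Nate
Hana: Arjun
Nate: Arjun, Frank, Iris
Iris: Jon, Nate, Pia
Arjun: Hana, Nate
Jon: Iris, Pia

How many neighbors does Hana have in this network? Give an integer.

1

Hana is directly tied to Arjun. That is 1 neighbor, so the degree of Hana is 1.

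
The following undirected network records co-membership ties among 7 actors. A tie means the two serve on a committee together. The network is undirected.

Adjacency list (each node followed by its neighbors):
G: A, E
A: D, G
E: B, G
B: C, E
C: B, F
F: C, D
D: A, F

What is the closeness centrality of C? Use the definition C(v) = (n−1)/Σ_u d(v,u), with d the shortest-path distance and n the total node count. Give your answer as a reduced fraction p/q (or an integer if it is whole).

1/2

Distances from C: A:3, B:1, D:2, E:2, F:1, G:3. Sum = 12.
n = 7, so closeness = 6/12 = 1/2.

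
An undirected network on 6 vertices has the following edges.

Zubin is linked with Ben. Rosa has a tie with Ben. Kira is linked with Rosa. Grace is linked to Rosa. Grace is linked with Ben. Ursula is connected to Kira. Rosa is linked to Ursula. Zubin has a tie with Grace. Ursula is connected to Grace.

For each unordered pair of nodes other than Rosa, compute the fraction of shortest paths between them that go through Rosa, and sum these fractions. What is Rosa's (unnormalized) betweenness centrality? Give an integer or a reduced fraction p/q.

Pairs whose geodesics pass through Rosa — Kira–Ben: 1; Kira–Zubin: 2/3; Kira–Grace: 1/2; Ursula–Ben: 1/2.
All other pairs contribute 0.
Summing the contributions gives betweenness(Rosa) = 8/3.

8/3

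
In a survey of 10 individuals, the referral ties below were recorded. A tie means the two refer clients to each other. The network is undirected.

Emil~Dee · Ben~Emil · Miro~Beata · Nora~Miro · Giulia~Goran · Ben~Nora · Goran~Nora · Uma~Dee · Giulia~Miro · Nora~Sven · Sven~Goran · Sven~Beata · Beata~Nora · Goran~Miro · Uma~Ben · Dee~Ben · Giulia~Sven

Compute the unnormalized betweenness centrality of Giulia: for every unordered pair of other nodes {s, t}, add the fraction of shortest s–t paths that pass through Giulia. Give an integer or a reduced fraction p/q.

1/4

Pairs whose geodesics pass through Giulia — Sven–Miro: 1/4.
All other pairs contribute 0.
Summing the contributions gives betweenness(Giulia) = 1/4.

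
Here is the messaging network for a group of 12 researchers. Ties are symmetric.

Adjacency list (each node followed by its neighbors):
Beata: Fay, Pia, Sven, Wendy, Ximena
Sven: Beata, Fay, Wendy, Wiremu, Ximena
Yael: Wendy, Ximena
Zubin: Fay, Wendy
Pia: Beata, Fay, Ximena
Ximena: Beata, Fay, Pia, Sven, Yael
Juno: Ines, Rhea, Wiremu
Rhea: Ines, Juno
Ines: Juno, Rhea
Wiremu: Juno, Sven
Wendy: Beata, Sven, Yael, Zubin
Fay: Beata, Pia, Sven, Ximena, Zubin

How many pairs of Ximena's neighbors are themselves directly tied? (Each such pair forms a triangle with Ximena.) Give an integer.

5

Ximena's neighbors: Beata, Fay, Pia, Sven, and Yael.
Neighbor pairs that are themselves tied: Ximena–Beata–Fay; Ximena–Beata–Pia; Ximena–Beata–Sven; Ximena–Fay–Pia; Ximena–Fay–Sven. Each forms one triangle with Ximena, for 5 in total.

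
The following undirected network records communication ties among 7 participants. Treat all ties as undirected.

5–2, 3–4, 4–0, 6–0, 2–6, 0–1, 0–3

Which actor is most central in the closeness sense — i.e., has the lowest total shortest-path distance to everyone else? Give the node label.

0

Farness (sum of distances to all others) for each node — 0:9, 1:14, 2:13, 3:13, 4:13, 5:18, 6:10.
The smallest farness is 9, for 0, so 0 has the highest closeness.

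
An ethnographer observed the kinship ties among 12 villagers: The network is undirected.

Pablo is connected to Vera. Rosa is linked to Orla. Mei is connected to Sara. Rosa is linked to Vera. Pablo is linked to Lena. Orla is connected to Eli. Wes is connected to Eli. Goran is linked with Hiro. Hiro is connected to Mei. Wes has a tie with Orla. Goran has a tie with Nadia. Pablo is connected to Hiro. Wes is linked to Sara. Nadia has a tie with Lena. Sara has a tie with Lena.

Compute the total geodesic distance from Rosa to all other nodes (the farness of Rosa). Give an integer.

29

Distances from Rosa: Eli:2, Goran:4, Hiro:3, Lena:3, Mei:4, Nadia:4, Orla:1, Pablo:2, Sara:3, Vera:1, Wes:2.
Sum = 2 + 4 + 3 + 3 + 4 + 4 + 1 + 2 + 3 + 1 + 2 = 29.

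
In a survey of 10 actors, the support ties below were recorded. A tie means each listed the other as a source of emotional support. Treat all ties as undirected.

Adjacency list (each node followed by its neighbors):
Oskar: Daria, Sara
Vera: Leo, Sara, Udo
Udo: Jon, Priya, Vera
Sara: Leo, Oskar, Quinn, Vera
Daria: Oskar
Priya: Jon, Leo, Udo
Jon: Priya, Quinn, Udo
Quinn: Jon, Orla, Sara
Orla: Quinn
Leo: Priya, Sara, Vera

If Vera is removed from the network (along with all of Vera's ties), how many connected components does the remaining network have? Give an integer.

1

Vera's neighbors (Leo, Sara, and Udo) remain reachable from one another through other ties, so the rest of the network stays in one piece.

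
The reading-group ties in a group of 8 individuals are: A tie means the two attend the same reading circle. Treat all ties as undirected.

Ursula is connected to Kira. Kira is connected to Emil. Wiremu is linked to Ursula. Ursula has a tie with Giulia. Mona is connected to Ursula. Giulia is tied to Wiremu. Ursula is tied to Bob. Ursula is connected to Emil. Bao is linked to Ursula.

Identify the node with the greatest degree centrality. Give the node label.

Ursula

Degrees — Bao:1, Bob:1, Emil:2, Giulia:2, Kira:2, Mona:1, Ursula:7, Wiremu:2.
The maximum is 7, attained only by Ursula.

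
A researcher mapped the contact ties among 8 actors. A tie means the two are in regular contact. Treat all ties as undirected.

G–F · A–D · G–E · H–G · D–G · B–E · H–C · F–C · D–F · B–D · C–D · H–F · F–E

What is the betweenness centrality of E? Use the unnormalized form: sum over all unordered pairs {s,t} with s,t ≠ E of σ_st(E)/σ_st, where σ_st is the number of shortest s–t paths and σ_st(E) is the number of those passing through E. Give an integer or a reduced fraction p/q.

7/5

Pairs whose geodesics pass through E — F–B: 1/2; H–B: 2/5; G–B: 1/2.
All other pairs contribute 0.
Summing the contributions gives betweenness(E) = 7/5.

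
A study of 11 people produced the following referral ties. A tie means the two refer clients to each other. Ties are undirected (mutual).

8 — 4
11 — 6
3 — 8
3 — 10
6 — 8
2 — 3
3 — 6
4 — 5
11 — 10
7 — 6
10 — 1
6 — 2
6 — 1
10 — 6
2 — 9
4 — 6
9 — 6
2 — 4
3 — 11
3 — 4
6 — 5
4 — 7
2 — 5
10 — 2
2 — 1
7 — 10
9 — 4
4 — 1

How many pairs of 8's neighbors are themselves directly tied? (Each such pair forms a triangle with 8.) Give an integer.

8's neighbors: 3, 4, and 6.
Neighbor pairs that are themselves tied: 8–3–4; 8–3–6; 8–4–6. Each forms one triangle with 8, for 3 in total.

3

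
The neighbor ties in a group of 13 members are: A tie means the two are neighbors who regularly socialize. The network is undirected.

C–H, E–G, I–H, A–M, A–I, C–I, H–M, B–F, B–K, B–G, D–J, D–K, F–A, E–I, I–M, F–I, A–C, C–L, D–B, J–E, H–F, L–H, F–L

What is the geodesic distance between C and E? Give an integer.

One shortest route is C – I – E, which uses 2 edges, and C and E are not directly tied, so nothing shorter exists. So d(C,E) = 2.

2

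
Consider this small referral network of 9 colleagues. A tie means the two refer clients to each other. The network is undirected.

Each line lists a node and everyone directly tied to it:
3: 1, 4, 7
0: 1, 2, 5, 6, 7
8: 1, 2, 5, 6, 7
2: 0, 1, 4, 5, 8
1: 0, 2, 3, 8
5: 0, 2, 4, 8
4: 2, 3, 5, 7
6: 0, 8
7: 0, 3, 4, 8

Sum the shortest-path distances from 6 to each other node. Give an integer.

16

Distances from 6: 0:1, 1:2, 2:2, 3:3, 4:3, 5:2, 7:2, 8:1.
Sum = 1 + 2 + 2 + 3 + 3 + 2 + 2 + 1 = 16.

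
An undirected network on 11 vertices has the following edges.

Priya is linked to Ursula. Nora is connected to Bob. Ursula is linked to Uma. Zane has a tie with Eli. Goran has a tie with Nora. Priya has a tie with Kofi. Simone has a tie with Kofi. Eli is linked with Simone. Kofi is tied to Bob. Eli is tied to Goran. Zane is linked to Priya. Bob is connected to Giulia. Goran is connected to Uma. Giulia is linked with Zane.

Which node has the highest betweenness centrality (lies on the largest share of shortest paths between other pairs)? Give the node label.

Unnormalized betweenness of each node: Bob:41/6, Eli:47/6, Giulia:11/6, Goran:9, Kofi:22/3, Nora:11/3, Priya:25/3, Simone:11/6, Uma:3, Ursula:10/3, Zane:7.
Goran has the largest value, 9, making it the main broker — the node through which the most shortest paths run.

Goran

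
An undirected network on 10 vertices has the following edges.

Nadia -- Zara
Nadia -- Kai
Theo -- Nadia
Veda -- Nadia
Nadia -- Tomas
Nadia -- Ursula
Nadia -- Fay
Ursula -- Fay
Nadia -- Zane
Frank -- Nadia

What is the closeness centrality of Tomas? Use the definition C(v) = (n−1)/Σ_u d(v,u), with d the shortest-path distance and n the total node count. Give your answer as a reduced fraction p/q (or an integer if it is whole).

Distances from Tomas: Fay:2, Frank:2, Kai:2, Nadia:1, Theo:2, Ursula:2, Veda:2, Zane:2, Zara:2. Sum = 17.
n = 10, so closeness = 9/17.

9/17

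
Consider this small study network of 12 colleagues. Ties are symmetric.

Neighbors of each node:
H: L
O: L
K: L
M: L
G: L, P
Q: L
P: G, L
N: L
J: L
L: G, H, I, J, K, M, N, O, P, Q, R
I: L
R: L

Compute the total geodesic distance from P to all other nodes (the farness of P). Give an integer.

Distances from P: G:1, H:2, I:2, J:2, K:2, L:1, M:2, N:2, O:2, Q:2, R:2.
Sum = 1 + 2 + 2 + 2 + 2 + 1 + 2 + 2 + 2 + 2 + 2 = 20.

20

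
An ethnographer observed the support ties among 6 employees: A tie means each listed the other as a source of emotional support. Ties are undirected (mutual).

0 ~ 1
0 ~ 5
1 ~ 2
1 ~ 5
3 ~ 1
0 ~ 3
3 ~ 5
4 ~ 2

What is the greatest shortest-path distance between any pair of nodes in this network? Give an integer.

3

Eccentricity of each node (its greatest distance to any other): 0:3, 1:2, 2:2, 3:3, 4:3, 5:3.
The maximum eccentricity is 3, realized for instance by the pair 4–3 via 4 – 2 – 1 – 3. So the diameter is 3.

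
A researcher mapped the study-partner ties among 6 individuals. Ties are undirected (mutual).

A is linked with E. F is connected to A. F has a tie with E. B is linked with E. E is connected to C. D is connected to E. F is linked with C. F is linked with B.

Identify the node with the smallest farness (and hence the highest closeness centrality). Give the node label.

Farness (sum of distances to all others) for each node — A:8, B:8, C:8, D:9, E:5, F:6.
The smallest farness is 5, for E, so E has the highest closeness.

E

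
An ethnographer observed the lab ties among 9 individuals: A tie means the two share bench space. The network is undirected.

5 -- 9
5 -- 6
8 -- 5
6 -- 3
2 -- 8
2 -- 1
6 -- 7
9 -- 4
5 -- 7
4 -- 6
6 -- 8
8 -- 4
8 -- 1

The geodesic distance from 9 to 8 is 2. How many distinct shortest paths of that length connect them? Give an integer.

The shortest distance is 2. The length-2 paths are: 9–4–8; 9–5–8.
That gives 2 distinct shortest paths.

2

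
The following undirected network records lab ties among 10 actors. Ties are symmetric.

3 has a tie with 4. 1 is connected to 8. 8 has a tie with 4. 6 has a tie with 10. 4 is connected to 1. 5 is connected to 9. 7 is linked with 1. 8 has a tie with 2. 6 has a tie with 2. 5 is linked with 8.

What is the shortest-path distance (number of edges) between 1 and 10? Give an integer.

One shortest route is 1 – 8 – 2 – 6 – 10, which uses 4 edges, and at distance 3 from 1 we only reach {6, 9}, which does not include 10. So d(1,10) = 4.

4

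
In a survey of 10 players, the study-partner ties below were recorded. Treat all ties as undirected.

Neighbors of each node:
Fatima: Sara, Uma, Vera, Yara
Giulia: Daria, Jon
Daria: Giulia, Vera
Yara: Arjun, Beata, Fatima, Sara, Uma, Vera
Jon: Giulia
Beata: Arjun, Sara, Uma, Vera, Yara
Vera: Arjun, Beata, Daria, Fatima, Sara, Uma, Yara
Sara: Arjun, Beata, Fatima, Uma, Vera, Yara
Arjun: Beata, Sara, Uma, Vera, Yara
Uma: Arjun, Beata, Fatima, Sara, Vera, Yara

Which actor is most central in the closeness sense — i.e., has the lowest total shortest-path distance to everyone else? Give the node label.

Farness (sum of distances to all others) for each node — Arjun:16, Beata:16, Daria:16, Fatima:17, Giulia:22, Jon:30, Sara:15, Uma:15, Vera:12, Yara:15.
The smallest farness is 12, for Vera, so Vera has the highest closeness.

Vera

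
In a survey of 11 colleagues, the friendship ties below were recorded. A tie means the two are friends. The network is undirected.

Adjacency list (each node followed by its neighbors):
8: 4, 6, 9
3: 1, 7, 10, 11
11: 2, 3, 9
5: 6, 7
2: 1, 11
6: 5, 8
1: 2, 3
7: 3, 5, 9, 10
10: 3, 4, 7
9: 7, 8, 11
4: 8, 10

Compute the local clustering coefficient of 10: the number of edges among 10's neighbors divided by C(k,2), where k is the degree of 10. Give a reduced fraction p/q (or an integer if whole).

10's neighbors: 3, 4, and 7 (k = 3).
Possible neighbor pairs: C(3,2) = 3. Edges among them: 3–7 → e = 1.
Clustering(10) = 1/3.

1/3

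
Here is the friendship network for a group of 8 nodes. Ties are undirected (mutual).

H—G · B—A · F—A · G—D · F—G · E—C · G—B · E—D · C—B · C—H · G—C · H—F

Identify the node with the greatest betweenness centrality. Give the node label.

Unnormalized betweenness of each node: A:1/2, B:3, C:14/3, D:5/6, E:1/2, F:2, G:20/3, H:5/6.
G has the largest value, 20/3, making it the main broker — the node through which the most shortest paths run.

G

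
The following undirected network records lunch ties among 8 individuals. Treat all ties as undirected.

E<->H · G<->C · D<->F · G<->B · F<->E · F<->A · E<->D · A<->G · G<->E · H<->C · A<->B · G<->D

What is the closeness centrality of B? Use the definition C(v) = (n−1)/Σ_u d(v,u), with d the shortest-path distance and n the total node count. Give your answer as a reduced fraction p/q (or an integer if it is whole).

7/13

Distances from B: A:1, C:2, D:2, E:2, F:2, G:1, H:3. Sum = 13.
n = 8, so closeness = 7/13.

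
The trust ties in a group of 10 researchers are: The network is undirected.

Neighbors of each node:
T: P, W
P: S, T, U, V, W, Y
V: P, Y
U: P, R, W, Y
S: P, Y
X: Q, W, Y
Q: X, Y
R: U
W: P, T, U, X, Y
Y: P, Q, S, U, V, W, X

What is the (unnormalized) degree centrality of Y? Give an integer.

Y is directly tied to P, Q, S, U, V, W, and X. That is 7 neighbors, so the degree of Y is 7.

7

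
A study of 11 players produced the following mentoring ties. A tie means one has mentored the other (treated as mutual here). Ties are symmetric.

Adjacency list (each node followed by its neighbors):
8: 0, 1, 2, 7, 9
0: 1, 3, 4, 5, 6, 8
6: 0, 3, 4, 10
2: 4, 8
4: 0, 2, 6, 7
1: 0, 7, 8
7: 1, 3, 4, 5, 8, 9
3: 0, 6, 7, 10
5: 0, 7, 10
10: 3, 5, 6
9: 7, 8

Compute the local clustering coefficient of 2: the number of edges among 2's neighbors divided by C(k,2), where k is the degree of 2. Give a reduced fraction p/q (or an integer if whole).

0

2's neighbors: 4 and 8 (k = 2).
Possible neighbor pairs: C(2,2) = 1. Edges among them: none → e = 0.
Clustering(2) = 0/1.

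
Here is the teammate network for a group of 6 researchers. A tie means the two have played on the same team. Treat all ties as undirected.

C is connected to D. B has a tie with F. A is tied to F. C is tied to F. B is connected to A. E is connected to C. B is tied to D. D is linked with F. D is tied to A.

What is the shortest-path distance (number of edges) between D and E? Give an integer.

2

One shortest route is D – C – E, which uses 2 edges, and D and E are not directly tied, so nothing shorter exists. So d(D,E) = 2.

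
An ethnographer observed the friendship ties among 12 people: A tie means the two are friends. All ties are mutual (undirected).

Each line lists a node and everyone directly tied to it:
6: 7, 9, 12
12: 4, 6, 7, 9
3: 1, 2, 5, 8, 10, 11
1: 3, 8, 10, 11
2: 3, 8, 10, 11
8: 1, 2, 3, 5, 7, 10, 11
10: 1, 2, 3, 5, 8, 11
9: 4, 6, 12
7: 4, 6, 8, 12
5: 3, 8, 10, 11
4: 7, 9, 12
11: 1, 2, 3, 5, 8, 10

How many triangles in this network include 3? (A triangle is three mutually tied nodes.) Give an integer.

12

3's neighbors: 1, 2, 5, 8, 10, and 11.
Neighbor pairs that are themselves tied: 3–1–8; 3–1–10; 3–1–11; 3–2–8; 3–2–10; 3–2–11; 3–5–8; 3–5–10; 3–5–11; 3–8–10; 3–8–11; 3–10–11. Each forms one triangle with 3, for 12 in total.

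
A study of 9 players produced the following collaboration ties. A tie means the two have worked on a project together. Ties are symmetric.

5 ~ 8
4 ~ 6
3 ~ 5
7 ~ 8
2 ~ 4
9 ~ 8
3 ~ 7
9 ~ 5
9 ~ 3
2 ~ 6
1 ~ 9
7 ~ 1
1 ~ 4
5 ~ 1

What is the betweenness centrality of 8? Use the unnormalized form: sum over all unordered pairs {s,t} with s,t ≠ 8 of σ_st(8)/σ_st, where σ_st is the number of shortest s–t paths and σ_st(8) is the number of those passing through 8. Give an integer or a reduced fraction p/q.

Pairs whose geodesics pass through 8 — 5–7: 1/3; 9–7: 1/3.
All other pairs contribute 0.
Summing the contributions gives betweenness(8) = 2/3.

2/3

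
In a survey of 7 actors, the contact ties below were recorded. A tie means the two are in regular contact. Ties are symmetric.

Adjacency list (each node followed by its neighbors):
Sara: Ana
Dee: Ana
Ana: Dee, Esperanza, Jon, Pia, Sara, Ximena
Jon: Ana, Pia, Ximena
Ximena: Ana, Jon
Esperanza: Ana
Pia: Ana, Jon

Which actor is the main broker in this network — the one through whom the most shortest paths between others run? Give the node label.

Ana

Unnormalized betweenness of each node: Ana:25/2, Dee:0, Esperanza:0, Jon:1/2, Pia:0, Sara:0, Ximena:0.
Ana has the largest value, 25/2, making it the main broker — the node through which the most shortest paths run.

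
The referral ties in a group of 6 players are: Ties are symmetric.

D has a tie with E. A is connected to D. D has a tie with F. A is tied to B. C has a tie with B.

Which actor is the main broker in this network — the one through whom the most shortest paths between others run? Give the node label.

Unnormalized betweenness of each node: A:6, B:4, C:0, D:7, E:0, F:0.
D has the largest value, 7, making it the main broker — the node through which the most shortest paths run.

D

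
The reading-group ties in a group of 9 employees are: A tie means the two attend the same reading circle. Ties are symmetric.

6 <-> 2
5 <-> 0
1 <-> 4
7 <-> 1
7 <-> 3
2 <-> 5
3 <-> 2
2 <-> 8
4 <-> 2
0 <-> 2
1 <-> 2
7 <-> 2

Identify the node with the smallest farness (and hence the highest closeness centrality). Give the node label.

Farness (sum of distances to all others) for each node — 0:14, 1:13, 2:8, 3:14, 4:14, 5:14, 6:15, 7:13, 8:15.
The smallest farness is 8, for 2, so 2 has the highest closeness.

2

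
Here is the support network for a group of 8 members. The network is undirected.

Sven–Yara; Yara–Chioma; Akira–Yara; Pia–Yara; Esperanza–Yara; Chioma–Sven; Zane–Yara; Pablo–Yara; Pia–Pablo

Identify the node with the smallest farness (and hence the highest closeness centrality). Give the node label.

Farness (sum of distances to all others) for each node — Akira:13, Chioma:12, Esperanza:13, Pablo:12, Pia:12, Sven:12, Yara:7, Zane:13.
The smallest farness is 7, for Yara, so Yara has the highest closeness.

Yara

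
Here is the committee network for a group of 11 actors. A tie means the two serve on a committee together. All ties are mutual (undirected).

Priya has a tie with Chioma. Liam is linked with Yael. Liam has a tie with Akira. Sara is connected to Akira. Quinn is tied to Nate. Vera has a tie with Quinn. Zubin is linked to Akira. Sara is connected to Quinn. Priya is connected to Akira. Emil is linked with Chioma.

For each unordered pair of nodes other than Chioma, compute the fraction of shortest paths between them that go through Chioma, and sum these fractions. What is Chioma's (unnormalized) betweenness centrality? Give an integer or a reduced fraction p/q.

Pairs whose geodesics pass through Chioma — Liam–Emil: 1; Vera–Emil: 1; Zubin–Emil: 1; Quinn–Emil: 1; Priya–Emil: 1; Emil–Yael: 1; Emil–Nate: 1; Emil–Sara: 1; Emil–Akira: 1.
All other pairs contribute 0.
Summing the contributions gives betweenness(Chioma) = 9.

9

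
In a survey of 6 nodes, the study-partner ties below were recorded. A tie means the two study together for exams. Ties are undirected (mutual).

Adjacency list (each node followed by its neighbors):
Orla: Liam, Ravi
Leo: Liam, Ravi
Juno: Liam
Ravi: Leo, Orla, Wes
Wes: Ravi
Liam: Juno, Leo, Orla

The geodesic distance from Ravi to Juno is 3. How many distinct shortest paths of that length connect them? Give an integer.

The shortest distance is 3. The length-3 paths are: Ravi–Leo–Liam–Juno; Ravi–Orla–Liam–Juno.
That gives 2 distinct shortest paths.

2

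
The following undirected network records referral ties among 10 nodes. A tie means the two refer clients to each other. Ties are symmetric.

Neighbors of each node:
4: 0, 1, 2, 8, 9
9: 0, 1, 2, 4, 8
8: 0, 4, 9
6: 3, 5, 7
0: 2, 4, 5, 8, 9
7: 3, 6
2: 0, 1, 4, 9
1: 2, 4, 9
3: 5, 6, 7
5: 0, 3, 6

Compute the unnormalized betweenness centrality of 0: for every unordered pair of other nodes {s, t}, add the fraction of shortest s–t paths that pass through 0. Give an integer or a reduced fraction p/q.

Pairs whose geodesics pass through 0 — 6–9: 1; 6–2: 1; 6–8: 1; 6–1: 3/3; 6–4: 1; 3–9: 1; 3–2: 1; 3–8: 1; 3–1: 3/3; 3–4: 1; 7–9: 2/2; 7–2: 2/2; 7–8: 2/2; 7–1: 6/6 … (+7 more pairs).
All other pairs contribute 0.
Summing the contributions gives betweenness(0) = 61/3.

61/3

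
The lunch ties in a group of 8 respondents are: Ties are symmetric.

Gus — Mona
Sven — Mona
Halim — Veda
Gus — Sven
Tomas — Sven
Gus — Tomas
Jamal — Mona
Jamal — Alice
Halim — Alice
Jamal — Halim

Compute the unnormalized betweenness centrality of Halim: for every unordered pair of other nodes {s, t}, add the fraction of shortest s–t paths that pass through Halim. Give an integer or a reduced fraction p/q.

Pairs whose geodesics pass through Halim — Jamal–Veda: 1; Alice–Veda: 1; Veda–Tomas: 2/2; Veda–Sven: 1; Veda–Mona: 1; Veda–Gus: 1.
All other pairs contribute 0.
Summing the contributions gives betweenness(Halim) = 6.

6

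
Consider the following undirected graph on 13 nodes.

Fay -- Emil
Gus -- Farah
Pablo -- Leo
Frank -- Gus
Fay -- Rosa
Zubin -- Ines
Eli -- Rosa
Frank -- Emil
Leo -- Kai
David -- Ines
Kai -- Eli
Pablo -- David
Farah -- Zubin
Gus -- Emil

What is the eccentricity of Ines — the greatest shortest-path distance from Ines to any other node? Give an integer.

6

Distances from Ines: David:1, Eli:5, Emil:4, Farah:2, Fay:5, Frank:4, Gus:3, Kai:4, Leo:3, Pablo:2, Rosa:6, Zubin:1.
The largest is 6 (to Rosa), so the eccentricity of Ines is 6.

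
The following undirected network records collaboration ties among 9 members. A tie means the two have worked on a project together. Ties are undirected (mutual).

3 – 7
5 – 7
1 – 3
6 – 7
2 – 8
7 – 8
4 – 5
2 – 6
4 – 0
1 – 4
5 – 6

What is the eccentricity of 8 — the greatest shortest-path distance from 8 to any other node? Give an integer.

Distances from 8: 0:4, 1:3, 2:1, 3:2, 4:3, 5:2, 6:2, 7:1.
The largest is 4 (to 0), so the eccentricity of 8 is 4.

4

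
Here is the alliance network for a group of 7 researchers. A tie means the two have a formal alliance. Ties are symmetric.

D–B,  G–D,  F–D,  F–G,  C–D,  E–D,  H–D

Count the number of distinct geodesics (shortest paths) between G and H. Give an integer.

The shortest distance is 2, and the only length-2 path is G–D–H. So there is exactly 1 shortest path.

1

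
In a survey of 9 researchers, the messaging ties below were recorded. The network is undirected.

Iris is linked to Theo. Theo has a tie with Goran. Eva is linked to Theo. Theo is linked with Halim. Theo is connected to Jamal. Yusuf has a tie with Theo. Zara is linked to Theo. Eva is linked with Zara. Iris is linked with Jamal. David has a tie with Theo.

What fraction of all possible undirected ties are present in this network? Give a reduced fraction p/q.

5/18

There are 10 edges and 9 nodes, so the maximum possible is C(9,2) = 36.
Density = 10/36 = 5/18.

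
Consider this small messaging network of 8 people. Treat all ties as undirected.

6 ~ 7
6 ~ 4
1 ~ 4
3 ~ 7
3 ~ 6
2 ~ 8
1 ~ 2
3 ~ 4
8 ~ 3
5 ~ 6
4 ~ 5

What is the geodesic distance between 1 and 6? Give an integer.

One shortest route is 1 – 4 – 6, which uses 2 edges, and 1 and 6 are not directly tied, so nothing shorter exists. So d(1,6) = 2.

2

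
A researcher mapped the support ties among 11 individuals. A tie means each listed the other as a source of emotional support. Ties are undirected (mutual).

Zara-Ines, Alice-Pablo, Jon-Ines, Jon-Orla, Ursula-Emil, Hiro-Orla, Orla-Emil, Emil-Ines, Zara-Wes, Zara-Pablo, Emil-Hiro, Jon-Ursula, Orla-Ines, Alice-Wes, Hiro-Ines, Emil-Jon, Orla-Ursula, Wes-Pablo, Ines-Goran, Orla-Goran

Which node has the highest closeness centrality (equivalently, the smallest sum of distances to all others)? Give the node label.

Farness (sum of distances to all others) for each node — Alice:32, Emil:19, Goran:22, Hiro:21, Ines:15, Jon:20, Orla:18, Pablo:24, Ursula:25, Wes:24, Zara:18.
The smallest farness is 15, for Ines, so Ines has the highest closeness.

Ines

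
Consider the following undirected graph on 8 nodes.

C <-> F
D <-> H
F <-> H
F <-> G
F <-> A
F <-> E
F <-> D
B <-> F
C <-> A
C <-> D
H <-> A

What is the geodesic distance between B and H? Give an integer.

2

One shortest route is B – F – H, which uses 2 edges, and B and H are not directly tied, so nothing shorter exists. So d(B,H) = 2.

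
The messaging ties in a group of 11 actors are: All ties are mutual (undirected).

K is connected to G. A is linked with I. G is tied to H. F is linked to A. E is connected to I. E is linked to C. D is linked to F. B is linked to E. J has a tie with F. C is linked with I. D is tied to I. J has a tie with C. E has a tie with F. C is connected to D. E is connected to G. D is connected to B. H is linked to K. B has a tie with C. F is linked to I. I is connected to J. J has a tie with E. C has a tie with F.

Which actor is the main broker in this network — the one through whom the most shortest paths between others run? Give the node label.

E

Unnormalized betweenness of each node: A:0, B:1, C:17/6, D:1, E:45/2, F:16/3, G:16, H:0, I:16/3, J:0, K:0.
E has the largest value, 45/2, making it the main broker — the node through which the most shortest paths run.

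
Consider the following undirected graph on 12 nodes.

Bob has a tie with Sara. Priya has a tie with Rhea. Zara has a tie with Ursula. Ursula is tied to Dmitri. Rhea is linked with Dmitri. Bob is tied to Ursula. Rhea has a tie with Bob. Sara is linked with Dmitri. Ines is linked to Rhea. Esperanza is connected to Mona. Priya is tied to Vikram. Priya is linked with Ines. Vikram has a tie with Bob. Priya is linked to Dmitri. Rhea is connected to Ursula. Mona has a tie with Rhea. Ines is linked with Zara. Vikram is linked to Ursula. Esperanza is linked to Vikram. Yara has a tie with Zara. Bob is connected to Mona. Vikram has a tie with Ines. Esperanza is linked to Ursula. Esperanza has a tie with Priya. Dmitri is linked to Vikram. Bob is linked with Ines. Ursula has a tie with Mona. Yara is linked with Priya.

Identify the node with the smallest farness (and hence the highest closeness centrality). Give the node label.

Farness (sum of distances to all others) for each node — Bob:17, Dmitri:17, Esperanza:19, Ines:17, Mona:19, Priya:16, Rhea:16, Sara:23, Ursula:15, Vikram:16, Yara:23, Zara:20.
The smallest farness is 15, for Ursula, so Ursula has the highest closeness.

Ursula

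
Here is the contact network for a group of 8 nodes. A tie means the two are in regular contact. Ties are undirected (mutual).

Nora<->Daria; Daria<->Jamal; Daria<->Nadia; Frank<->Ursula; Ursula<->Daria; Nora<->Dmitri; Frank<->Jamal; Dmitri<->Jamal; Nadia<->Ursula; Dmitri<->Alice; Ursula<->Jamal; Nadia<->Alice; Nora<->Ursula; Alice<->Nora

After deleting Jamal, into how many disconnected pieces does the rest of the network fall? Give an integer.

1

Jamal's neighbors (Daria, Dmitri, Frank, and Ursula) remain reachable from one another through other ties, so the rest of the network stays in one piece.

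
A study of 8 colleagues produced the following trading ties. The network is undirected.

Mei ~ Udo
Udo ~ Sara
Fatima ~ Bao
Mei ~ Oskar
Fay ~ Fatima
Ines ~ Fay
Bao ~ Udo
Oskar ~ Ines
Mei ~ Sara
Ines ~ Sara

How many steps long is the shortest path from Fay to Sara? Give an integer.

One shortest route is Fay – Ines – Sara, which uses 2 edges, and Fay and Sara are not directly tied, so nothing shorter exists. So d(Fay,Sara) = 2.

2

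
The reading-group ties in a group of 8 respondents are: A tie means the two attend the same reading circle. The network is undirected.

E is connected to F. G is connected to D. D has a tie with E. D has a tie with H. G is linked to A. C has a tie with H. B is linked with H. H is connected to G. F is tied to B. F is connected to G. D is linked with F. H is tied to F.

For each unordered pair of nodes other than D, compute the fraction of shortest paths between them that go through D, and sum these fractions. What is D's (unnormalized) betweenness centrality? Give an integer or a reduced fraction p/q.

Pairs whose geodesics pass through D — E–H: 1/2; E–G: 1/2; E–A: 1/2; E–C: 1/2.
All other pairs contribute 0.
Summing the contributions gives betweenness(D) = 2.

2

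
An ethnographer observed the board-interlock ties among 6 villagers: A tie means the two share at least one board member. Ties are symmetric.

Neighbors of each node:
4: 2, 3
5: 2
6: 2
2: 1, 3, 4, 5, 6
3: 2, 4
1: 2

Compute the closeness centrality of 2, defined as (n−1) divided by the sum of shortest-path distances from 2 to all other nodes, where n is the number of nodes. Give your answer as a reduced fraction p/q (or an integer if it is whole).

Distances from 2: 1:1, 3:1, 4:1, 5:1, 6:1. Sum = 5.
n = 6, so closeness = 5/5 = 1.

1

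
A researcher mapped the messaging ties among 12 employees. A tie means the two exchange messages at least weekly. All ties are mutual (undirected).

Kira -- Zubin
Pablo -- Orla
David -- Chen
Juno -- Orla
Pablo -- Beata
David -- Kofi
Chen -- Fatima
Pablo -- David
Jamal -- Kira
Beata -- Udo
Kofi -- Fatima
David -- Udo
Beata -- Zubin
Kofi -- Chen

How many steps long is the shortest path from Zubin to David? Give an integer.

One shortest route is Zubin – Beata – Udo – David, which uses 3 edges, and at distance 2 from Zubin we only reach {Jamal, Pablo, Udo}, which does not include David. So d(Zubin,David) = 3.

3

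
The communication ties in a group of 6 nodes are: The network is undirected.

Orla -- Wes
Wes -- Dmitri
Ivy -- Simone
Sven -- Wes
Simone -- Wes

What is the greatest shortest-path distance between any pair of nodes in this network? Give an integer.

3

Eccentricity of each node (its greatest distance to any other): Dmitri:3, Ivy:3, Orla:3, Simone:2, Sven:3, Wes:2.
The maximum eccentricity is 3, realized for instance by the pair Ivy–Sven via Ivy – Simone – Wes – Sven. So the diameter is 3.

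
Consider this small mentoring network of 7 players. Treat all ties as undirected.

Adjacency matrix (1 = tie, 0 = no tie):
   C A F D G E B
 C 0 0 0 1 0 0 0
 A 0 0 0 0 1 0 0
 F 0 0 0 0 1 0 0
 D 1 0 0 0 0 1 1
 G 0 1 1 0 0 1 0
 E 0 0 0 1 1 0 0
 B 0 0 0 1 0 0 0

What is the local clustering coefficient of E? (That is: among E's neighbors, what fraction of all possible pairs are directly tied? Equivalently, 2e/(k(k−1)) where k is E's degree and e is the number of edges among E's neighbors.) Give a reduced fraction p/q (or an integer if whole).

E's neighbors: D and G (k = 2).
Possible neighbor pairs: C(2,2) = 1. Edges among them: none → e = 0.
Clustering(E) = 0/1.

0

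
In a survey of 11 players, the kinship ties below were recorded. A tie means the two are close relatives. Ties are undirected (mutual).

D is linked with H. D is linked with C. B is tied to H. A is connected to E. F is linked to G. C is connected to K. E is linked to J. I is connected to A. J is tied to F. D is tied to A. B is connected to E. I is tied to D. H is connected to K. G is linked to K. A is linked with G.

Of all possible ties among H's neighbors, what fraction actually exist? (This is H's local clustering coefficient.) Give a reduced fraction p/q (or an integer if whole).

0

H's neighbors: B, D, and K (k = 3).
Possible neighbor pairs: C(3,2) = 3. Edges among them: none → e = 0.
Clustering(H) = 0/3 = 0.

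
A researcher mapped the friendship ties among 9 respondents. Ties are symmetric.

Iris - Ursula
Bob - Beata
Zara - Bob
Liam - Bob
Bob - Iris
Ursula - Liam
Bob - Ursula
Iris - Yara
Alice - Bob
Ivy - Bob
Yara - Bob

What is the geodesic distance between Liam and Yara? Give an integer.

One shortest route is Liam – Bob – Yara, which uses 2 edges, and Liam and Yara are not directly tied, so nothing shorter exists. So d(Liam,Yara) = 2.

2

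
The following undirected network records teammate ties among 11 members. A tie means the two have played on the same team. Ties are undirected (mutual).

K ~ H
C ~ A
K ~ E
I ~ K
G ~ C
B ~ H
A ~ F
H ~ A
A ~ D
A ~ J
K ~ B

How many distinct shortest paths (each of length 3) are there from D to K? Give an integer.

The shortest distance is 3, and the only length-3 path is D–A–H–K. So there is exactly 1 shortest path.

1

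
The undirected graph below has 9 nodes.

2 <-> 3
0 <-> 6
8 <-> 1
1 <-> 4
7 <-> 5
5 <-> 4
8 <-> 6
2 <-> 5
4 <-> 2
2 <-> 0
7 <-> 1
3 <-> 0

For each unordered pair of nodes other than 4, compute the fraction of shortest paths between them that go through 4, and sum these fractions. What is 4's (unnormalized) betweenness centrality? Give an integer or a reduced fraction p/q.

Pairs whose geodesics pass through 4 — 5–8: 1/2; 5–1: 1/2; 2–8: 1/2; 2–1: 1; 3–1: 1; 0–1: 1/2.
All other pairs contribute 0.
Summing the contributions gives betweenness(4) = 4.

4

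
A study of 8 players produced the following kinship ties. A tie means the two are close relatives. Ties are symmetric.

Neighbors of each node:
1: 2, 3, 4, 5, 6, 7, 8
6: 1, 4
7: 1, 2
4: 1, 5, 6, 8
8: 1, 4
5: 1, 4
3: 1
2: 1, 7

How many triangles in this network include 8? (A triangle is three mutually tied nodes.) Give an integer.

1

8's neighbors: 1 and 4.
Neighbor pairs that are themselves tied: 8–1–4. Each forms one triangle with 8, for 1 in total.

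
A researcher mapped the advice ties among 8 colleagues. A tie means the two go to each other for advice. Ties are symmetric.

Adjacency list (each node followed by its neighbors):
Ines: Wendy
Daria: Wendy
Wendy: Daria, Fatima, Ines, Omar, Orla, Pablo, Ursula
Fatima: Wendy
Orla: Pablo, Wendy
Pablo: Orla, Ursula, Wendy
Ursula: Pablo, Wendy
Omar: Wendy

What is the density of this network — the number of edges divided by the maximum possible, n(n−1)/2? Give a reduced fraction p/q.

There are 9 edges and 8 nodes, so the maximum possible is C(8,2) = 28.
Density = 9/28.

9/28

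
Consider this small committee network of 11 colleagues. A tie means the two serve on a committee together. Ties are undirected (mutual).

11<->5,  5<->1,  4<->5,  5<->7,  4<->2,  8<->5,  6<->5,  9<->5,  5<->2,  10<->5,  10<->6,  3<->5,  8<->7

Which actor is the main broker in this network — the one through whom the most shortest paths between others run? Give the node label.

5

Unnormalized betweenness of each node: 1:0, 2:0, 3:0, 4:0, 5:42, 6:0, 7:0, 8:0, 9:0, 10:0, 11:0.
5 has the largest value, 42, making it the main broker — the node through which the most shortest paths run.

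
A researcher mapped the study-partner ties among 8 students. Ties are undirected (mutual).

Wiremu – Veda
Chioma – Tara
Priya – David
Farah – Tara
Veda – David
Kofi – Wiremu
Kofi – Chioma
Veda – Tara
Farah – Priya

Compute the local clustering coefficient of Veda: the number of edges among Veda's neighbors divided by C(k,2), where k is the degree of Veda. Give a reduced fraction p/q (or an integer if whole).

0

Veda's neighbors: David, Tara, and Wiremu (k = 3).
Possible neighbor pairs: C(3,2) = 3. Edges among them: none → e = 0.
Clustering(Veda) = 0/3 = 0.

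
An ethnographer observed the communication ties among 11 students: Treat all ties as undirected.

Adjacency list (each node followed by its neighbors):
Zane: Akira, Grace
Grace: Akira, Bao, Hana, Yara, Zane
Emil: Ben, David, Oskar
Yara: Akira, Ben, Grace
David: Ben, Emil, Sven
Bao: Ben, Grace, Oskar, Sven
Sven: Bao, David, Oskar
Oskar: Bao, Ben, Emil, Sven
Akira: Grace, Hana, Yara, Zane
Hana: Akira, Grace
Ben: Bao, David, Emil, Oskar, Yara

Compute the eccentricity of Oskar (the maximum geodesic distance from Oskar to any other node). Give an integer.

Distances from Oskar: Akira:3, Bao:1, Ben:1, David:2, Emil:1, Grace:2, Hana:3, Sven:1, Yara:2, Zane:3.
The largest is 3 (to Akira, Hana, and Zane), so the eccentricity of Oskar is 3.

3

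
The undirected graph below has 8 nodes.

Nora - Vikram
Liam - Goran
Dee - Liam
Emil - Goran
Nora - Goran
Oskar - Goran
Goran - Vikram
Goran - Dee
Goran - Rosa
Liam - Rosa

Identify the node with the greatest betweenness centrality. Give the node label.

Goran

Unnormalized betweenness of each node: Dee:0, Emil:0, Goran:35/2, Liam:1/2, Nora:0, Oskar:0, Rosa:0, Vikram:0.
Goran has the largest value, 35/2, making it the main broker — the node through which the most shortest paths run.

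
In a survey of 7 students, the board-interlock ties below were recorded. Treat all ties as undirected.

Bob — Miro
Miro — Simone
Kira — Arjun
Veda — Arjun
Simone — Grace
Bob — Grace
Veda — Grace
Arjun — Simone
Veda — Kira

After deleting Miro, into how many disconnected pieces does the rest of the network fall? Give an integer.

Miro's neighbors (Bob and Simone) remain reachable from one another through other ties, so the rest of the network stays in one piece.

1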